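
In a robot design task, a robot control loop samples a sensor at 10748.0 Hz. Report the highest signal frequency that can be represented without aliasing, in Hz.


f_max = f_s/2 = 10748.0/2 = 5374.0000

5374.0000 Hz


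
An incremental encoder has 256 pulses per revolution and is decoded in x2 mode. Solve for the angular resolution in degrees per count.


resolution = 360 / (PPR * 2) = 360 / 512 = 0.7031

0.7031 degrees


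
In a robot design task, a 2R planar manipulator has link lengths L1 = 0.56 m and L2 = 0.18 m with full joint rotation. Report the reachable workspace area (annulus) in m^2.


r_max = L1 + L2 = 0.7400, r_min = |L1 - L2| = 0.3800
A = pi*(r_max^2 - r_min^2) = pi*(0.5476 - 0.1444) = 1.2667

1.2667 m^2


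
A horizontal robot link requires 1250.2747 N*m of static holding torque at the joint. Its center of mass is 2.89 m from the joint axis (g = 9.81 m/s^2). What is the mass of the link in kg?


m = tau / (g*L) = 1250.2747 / (9.81 * 2.89) = 44.1000

44.1000 kg


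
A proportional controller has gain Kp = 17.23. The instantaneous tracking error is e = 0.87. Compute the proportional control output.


u_P = Kp * e = 17.23 * 0.87 = 14.9901

14.9901


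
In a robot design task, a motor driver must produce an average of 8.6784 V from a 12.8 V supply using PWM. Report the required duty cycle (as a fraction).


D = V_avg/V_supply = 8.6784/12.8 = 0.6780

0.6780


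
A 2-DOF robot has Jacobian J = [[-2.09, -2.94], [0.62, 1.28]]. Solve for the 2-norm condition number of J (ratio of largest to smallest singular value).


JJ^T eigenvalues: trace(JJ^T) = 15.0345, det(JJ^T) = det(J)^2 = 0.72658576
s_max^2 = (15.0345 + sqrt(223.12984721))/2 = 14.98601575
s_min^2 = (15.0345 - sqrt(223.12984721))/2 = 0.04848425
kappa = s_max/s_min = sqrt(14.98601575/0.04848425) = 17.5810

17.5810


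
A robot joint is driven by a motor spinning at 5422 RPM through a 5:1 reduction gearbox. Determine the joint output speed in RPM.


omega_joint = omega_motor / N = 5422 / 5 = 1084.4000

1084.4000 RPM


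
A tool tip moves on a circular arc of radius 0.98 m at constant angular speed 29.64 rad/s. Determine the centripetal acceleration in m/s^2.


a_c = omega^2 * r = 29.64^2 * 0.98 = 860.9590

860.9590 m/s^2


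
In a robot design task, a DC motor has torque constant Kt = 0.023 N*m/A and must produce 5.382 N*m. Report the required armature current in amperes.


I = tau / Kt = 5.382/0.023 = 234.0000

234.0000 A


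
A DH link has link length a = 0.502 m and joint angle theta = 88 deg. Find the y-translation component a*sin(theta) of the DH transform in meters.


a*sin(theta) = 0.502*sin(88 deg) = 0.5017

0.5017 m


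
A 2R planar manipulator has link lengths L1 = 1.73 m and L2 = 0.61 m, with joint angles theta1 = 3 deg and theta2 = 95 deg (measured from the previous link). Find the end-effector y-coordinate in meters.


y = L1*sin(th1) + L2*sin(th1+th2) = 1.73*sin(3 deg) + 0.61*sin(98 deg) = 0.6946

0.6946 m


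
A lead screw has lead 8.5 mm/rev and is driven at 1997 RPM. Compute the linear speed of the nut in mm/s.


v = lead * (RPM/60) = 8.5*1997/60 = 282.9083

282.9083 mm/s


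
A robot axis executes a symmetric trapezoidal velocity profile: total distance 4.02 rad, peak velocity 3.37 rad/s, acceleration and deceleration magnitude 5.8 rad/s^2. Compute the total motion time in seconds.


t_acc = v/a = 3.37/5.8 = 0.581034 s
d_acc = v^2/(2a) = 0.979043 rad (each ramp)
d_cruise = 4.02 - 2*0.979043 = 2.061914 rad
t_cruise = 2.061914/3.37 = 0.611844 s
t_total = 2*0.581034 + 0.611844 = 1.7739

1.7739 s


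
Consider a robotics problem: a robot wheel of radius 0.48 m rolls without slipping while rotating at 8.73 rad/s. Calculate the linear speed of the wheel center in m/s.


v = omega * r = 8.73 * 0.48 = 4.1904

4.1904 m/s


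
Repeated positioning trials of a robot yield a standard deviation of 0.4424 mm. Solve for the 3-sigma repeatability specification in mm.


repeatability = 3*sigma = 3*0.4424 = 1.3272

1.3272 mm


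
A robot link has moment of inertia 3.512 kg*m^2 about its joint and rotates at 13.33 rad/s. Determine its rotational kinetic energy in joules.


KE = (1/2)*I*omega^2 = 0.5*3.512*13.33^2 = 312.0217

312.0217 J


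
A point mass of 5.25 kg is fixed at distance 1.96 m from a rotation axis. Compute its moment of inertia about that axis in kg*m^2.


I = m*r^2 = 5.25*1.96^2 = 20.1684

20.1684 kg*m^2


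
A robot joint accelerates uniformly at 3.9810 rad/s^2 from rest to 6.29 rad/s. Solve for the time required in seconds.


t = delta_omega / alpha = 6.29 / 3.9810 = 1.5800

1.5800 s


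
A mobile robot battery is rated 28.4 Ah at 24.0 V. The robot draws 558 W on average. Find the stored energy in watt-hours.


E = capacity * V = 28.4*24.0 = 681.6000

681.6000 Wh


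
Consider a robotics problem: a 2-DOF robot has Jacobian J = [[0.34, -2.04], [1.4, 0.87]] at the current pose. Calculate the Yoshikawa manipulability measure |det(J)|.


det(J) = 0.34*0.87 - (-2.04)*(1.4) = 3.1518
|det(J)| = 3.1518

3.1518


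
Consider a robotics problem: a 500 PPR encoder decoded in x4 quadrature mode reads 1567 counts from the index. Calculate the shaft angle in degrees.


angle = counts * 360 / (PPR*4) = 1567 * 360 / 2000 = 282.0600

282.0600 degrees


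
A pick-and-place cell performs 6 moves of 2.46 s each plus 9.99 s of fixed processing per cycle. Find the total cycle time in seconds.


T = 6*2.46 + 9.99 = 24.7500

24.7500 s


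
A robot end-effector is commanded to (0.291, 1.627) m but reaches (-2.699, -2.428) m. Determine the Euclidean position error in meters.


dx = -2.699 - (0.291) = -2.9900, dy = -2.428 - (1.627) = -4.0550
err = sqrt(8.940100 + 16.443025) = 5.0382

5.0382 m


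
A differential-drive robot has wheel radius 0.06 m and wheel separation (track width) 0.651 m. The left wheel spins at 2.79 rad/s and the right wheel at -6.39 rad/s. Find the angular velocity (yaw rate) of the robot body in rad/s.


omega = r*(wR - wL)/L = 0.06*(-6.39 - (2.79))/0.651 = -0.8461

-0.8461 rad/s


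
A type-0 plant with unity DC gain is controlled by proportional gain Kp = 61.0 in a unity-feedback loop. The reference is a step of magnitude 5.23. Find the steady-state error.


e_ss = R/(1 + Kp) = 5.23/(1 + 61.0) = 5.23/62.0000 = 0.0844

0.0844


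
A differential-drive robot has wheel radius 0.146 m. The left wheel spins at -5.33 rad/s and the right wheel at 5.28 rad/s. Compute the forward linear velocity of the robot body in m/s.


v = r*(wR + wL)/2 = 0.146*(5.28 + -5.33)/2 = -0.0036

-0.0036 m/s


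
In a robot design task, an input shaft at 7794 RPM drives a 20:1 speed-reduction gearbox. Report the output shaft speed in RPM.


omega_out = omega_in / N = 7794 / 20 = 389.7000

389.7000 RPM


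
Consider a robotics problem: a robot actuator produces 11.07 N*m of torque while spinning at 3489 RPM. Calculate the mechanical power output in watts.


omega = 3489 * 2*pi/60 = 365.367226 rad/s
P = tau * omega = 11.07 * 365.367226 = 4044.6152

4044.6152 W


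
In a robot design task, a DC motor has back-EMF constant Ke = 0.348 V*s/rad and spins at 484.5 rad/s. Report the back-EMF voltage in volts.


V_emf = Ke * omega = 0.348*484.5 = 168.6060

168.6060 V


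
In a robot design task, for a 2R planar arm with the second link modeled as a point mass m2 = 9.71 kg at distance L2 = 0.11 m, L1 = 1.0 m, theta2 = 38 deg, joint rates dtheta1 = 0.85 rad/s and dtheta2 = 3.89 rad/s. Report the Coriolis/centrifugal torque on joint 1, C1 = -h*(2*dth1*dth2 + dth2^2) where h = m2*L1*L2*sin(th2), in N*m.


h = m2*L1*L2*sin(th2) = 9.71*1.0*0.11*sin(38 deg) = 0.657588
C1 = -h*(2*0.85*3.89 + 3.89^2) = -0.657588*21.7451 = -14.2993

-14.2993 N*m


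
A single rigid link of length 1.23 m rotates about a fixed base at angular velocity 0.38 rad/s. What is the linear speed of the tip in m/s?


v = L*omega = 1.23 * 0.38 = 0.4674

0.4674 m/s


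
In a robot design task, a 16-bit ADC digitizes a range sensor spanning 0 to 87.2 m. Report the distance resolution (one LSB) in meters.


res = range / 2^n = 87.2/2^16 = 87.2/65536 = 0.0013

0.0013 m


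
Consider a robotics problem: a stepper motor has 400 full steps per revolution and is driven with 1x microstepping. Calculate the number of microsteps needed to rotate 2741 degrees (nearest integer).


step_size = 360/(400*1) = 360/400 = 0.900000 deg
n = 2741/(360/400) = 2741*400/360 = 3045.5556 -> 3046

3046 steps


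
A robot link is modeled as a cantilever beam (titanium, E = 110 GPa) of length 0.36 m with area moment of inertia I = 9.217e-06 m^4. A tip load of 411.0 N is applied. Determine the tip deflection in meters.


delta = F*L^3/(3*E*I) = 411.0*0.36^3/(3*1.100e+11*9.217e-06)
      = 19.175616/3041610 = 6.3044e-06

6.3044e-06 m


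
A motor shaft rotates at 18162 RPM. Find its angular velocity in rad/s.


omega = 18162 * 2*pi/60 = 1901.9202

1901.9202 rad/s


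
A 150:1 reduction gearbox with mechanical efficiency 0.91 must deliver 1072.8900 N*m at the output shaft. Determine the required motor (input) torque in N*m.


tau_in = tau_out / (N * eta) = 1072.8900 / (150 * 0.91) = 7.8600

7.8600 N*m


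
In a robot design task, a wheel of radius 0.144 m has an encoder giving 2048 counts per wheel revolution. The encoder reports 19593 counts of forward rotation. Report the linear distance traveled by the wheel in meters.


revs = 19593/2048 = 9.566895
d = revs * 2*pi*r = 9.566895 * 2*pi*0.144 = 8.6559

8.6559 m


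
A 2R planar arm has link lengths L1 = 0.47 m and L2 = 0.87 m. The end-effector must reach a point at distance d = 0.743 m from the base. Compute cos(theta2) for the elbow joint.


cos(th2) = (d^2 - L1^2 - L2^2)/(2*L1*L2) = (0.743^2 - 0.47^2 - 0.87^2)/(2*0.47*0.87) = -0.5206

-0.5206


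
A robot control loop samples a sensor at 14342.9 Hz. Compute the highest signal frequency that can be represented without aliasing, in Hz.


f_max = f_s/2 = 14342.9/2 = 7171.4500

7171.4500 Hz


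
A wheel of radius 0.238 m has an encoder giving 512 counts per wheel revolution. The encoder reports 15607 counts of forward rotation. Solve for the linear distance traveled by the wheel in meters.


revs = 15607/512 = 30.482422
d = revs * 2*pi*r = 30.482422 * 2*pi*0.238 = 45.5834

45.5834 m


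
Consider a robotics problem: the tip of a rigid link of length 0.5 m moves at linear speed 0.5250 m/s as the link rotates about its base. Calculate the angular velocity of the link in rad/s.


omega = v / L = 0.5250 / 0.5 = 1.0500

1.0500 rad/s


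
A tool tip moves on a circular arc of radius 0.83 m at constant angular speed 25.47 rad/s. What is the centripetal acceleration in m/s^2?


a_c = omega^2 * r = 25.47^2 * 0.83 = 538.4383

538.4383 m/s^2


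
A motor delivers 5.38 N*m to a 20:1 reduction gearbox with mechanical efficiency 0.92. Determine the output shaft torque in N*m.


tau_out = tau_in * N * eta = 5.38 * 20 * 0.92 = 98.9920

98.9920 N*m


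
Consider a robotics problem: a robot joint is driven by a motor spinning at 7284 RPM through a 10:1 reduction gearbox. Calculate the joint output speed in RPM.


omega_joint = omega_motor / N = 7284 / 10 = 728.4000

728.4000 RPM


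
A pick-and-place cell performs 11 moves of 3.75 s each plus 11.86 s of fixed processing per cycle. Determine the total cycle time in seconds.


T = 11*3.75 + 11.86 = 53.1100

53.1100 s


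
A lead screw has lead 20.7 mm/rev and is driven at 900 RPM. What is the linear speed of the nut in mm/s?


v = lead * (RPM/60) = 20.7*900/60 = 310.5000

310.5000 mm/s


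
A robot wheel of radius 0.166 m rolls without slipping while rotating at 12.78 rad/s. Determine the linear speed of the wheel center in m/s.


v = omega * r = 12.78 * 0.166 = 2.1215

2.1215 m/s


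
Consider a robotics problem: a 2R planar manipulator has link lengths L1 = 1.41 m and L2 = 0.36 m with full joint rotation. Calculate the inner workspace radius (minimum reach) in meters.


r_min = |L1 - L2| = |1.41 - 0.36| = 1.0500

1.0500 m


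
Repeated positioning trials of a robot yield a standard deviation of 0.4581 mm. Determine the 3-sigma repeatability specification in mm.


repeatability = 3*sigma = 3*0.4581 = 1.3743

1.3743 mm


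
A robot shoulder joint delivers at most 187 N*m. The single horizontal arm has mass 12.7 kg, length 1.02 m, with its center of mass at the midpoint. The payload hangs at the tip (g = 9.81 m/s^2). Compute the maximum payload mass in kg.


tau_arm = m_arm*g*(L/2) = 12.7*9.81*1.02/2 = 63.5394 N*m
tau_payload = tau_max - tau_arm = 187 - 63.5394 = 123.4606
m_payload = tau_payload / (g*L) = 123.4606 / (9.81*1.02) = 12.3384

12.3384 kg


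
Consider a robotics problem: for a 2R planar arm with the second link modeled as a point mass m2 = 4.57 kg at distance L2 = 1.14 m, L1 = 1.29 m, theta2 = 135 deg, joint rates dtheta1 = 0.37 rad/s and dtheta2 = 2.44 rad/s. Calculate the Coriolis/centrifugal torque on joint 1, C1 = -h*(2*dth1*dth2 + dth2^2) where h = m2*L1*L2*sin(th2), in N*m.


h = m2*L1*L2*sin(th2) = 4.57*1.29*1.14*sin(135 deg) = 4.752212
C1 = -h*(2*0.37*2.44 + 2.44^2) = -4.752212*7.7592 = -36.8734

-36.8734 N*m


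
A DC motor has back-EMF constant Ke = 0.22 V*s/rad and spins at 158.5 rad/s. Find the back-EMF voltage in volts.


V_emf = Ke * omega = 0.22*158.5 = 34.8700

34.8700 V


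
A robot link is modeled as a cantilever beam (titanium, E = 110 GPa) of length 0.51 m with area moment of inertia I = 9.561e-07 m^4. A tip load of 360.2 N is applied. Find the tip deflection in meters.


delta = F*L^3/(3*E*I) = 360.2*0.51^3/(3*1.100e+11*9.561e-07)
      = 47.7808902/315513 = 1.5144e-04

1.5144e-04 m


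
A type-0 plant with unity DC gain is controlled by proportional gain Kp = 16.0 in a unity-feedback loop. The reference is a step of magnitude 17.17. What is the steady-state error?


e_ss = R/(1 + Kp) = 17.17/(1 + 16.0) = 17.17/17.0000 = 1.0100

1.0100


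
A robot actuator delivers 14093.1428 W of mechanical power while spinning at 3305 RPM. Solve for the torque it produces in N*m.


omega = 3305 * 2*pi/60 = 346.098791 rad/s
tau = P / omega = 14093.1428 / 346.098791 = 40.7200

40.7200 N*m


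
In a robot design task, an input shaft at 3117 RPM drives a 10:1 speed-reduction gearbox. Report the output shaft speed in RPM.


omega_out = omega_in / N = 3117 / 10 = 311.7000

311.7000 RPM


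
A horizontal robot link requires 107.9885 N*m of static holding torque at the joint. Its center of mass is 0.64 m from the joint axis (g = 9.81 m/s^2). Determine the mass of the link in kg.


m = tau / (g*L) = 107.9885 / (9.81 * 0.64) = 17.2000

17.2000 kg


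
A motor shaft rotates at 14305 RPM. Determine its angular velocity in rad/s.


omega = 14305 * 2*pi/60 = 1498.0161

1498.0161 rad/s


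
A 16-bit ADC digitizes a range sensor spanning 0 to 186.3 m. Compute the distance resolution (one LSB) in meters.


res = range / 2^n = 186.3/2^16 = 186.3/65536 = 0.0028

0.0028 m


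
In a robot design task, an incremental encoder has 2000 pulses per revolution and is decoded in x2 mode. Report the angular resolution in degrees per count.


resolution = 360 / (PPR * 2) = 360 / 4000 = 0.0900

0.0900 degrees


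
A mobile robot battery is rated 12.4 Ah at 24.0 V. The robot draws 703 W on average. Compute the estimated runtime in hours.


E = 12.4*24.0 = 297.6000 Wh
t = E/P = 297.6000/703 = 0.4233

0.4233 hours


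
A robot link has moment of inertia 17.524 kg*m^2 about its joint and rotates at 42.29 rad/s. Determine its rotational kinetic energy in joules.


KE = (1/2)*I*omega^2 = 0.5*17.524*42.29^2 = 15670.3472

15670.3472 J


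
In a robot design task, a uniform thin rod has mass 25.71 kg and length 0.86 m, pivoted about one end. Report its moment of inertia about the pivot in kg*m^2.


I = (1/3)*m*L^2 = (1/3)*25.71*0.86^2 = 6.3384

6.3384 kg*m^2


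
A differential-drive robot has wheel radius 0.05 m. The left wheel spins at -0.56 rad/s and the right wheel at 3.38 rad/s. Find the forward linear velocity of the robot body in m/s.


v = r*(wR + wL)/2 = 0.05*(3.38 + -0.56)/2 = 0.0705

0.0705 m/s


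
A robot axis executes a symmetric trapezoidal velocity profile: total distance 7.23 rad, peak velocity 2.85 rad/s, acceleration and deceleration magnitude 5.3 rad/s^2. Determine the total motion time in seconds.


t_acc = v/a = 2.85/5.3 = 0.537736 s
d_acc = v^2/(2a) = 0.766274 rad (each ramp)
d_cruise = 7.23 - 2*0.766274 = 5.697452 rad
t_cruise = 5.697452/2.85 = 1.999106 s
t_total = 2*0.537736 + 1.999106 = 3.0746

3.0746 s


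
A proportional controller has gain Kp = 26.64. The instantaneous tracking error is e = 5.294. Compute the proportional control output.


u_P = Kp * e = 26.64 * 5.294 = 141.0322

141.0322


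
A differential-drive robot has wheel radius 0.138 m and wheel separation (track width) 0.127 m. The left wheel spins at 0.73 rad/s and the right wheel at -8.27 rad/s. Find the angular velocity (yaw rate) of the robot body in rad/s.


omega = r*(wR - wL)/L = 0.138*(-8.27 - (0.73))/0.127 = -9.7795

-9.7795 rad/s


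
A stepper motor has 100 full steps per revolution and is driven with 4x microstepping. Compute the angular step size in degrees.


step = 360/(100*4) = 360/400 = 0.9000

0.9000 degrees


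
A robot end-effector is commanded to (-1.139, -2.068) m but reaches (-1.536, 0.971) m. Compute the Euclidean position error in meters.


dx = -1.536 - (-1.139) = -0.3970, dy = 0.971 - (-2.068) = 3.0390
err = sqrt(0.157609 + 9.235521) = 3.0648

3.0648 m


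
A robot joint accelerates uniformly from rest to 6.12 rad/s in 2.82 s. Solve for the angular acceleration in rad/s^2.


alpha = delta_omega / t = 6.12 / 2.82 = 2.1702

2.1702 rad/s^2


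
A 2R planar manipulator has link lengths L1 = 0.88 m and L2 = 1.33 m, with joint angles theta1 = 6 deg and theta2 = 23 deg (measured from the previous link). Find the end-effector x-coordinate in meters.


x = L1*cos(th1) + L2*cos(th1+th2) = 0.88*cos(6 deg) + 1.33*cos(29 deg) = 2.0384

2.0384 m


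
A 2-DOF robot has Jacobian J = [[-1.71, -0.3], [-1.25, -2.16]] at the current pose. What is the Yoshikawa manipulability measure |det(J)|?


det(J) = -1.71*-2.16 - (-0.3)*(-1.25) = 3.3186
|det(J)| = 3.3186

3.3186


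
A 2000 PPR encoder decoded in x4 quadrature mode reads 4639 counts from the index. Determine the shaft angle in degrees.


angle = counts * 360 / (PPR*4) = 4639 * 360 / 8000 = 208.7550

208.7550 degrees


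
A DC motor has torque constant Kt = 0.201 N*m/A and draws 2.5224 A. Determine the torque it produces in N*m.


tau = Kt * I = 0.201*2.5224 = 0.5070

0.5070 N*m


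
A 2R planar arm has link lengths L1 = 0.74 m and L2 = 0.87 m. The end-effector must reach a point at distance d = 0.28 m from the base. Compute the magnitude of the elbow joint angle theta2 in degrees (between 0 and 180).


cos(th2) = (d^2 - L1^2 - L2^2)/(2*L1*L2) = (0.28^2 - 0.74^2 - 0.87^2)/(2*0.74*0.87) = -0.95223672
th2 = acos(-0.95223672) = 162.2201 deg

162.2201 degrees


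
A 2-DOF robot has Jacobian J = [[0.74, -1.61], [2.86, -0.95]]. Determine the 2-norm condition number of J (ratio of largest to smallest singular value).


JJ^T eigenvalues: trace(JJ^T) = 12.2218, det(JJ^T) = det(J)^2 = 15.22248256
s_max^2 = (12.2218 + sqrt(88.48246500))/2 = 10.81415592
s_min^2 = (12.2218 - sqrt(88.48246500))/2 = 1.40764408
kappa = s_max/s_min = sqrt(10.81415592/1.40764408) = 2.7717

2.7717


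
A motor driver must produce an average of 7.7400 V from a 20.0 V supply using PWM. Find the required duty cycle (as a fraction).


D = V_avg/V_supply = 7.7400/20.0 = 0.3870

0.3870


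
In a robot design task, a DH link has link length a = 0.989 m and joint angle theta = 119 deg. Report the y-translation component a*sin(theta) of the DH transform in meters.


a*sin(theta) = 0.989*sin(119 deg) = 0.8650

0.8650 m


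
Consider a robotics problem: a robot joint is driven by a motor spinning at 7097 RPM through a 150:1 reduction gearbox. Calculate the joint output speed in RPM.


omega_joint = omega_motor / N = 7097 / 150 = 47.3133

47.3133 RPM


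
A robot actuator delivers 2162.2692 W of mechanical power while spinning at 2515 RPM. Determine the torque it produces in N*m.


omega = 2515 * 2*pi/60 = 263.370184 rad/s
tau = P / omega = 2162.2692 / 263.370184 = 8.2100

8.2100 N*m


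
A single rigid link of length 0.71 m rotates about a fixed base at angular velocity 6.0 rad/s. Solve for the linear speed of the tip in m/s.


v = L*omega = 0.71 * 6.0 = 4.2600

4.2600 m/s


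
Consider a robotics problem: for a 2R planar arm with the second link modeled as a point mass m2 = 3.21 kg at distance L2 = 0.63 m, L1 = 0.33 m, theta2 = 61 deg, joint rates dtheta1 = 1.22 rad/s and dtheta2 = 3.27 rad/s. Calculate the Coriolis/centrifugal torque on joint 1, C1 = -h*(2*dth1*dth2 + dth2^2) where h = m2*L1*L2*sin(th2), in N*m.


h = m2*L1*L2*sin(th2) = 3.21*0.33*0.63*sin(61 deg) = 0.583685
C1 = -h*(2*1.22*3.27 + 3.27^2) = -0.583685*18.6717 = -10.8984

-10.8984 N*m


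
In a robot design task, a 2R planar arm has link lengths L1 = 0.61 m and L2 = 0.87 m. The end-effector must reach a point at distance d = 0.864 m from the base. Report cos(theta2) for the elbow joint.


cos(th2) = (d^2 - L1^2 - L2^2)/(2*L1*L2) = (0.864^2 - 0.61^2 - 0.87^2)/(2*0.61*0.87) = -0.3604

-0.3604


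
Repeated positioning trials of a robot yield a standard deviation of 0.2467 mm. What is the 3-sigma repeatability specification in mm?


repeatability = 3*sigma = 3*0.2467 = 0.7401

0.7401 mm


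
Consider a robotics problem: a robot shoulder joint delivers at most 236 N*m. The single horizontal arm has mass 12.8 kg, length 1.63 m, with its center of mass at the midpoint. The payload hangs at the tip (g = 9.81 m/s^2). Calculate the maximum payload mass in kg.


tau_arm = m_arm*g*(L/2) = 12.8*9.81*1.63/2 = 102.3379 N*m
tau_payload = tau_max - tau_arm = 236 - 102.3379 = 133.6621
m_payload = tau_payload / (g*L) = 133.6621 / (9.81*1.63) = 8.3589

8.3589 kg


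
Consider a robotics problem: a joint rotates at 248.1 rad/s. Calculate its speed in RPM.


RPM = 248.1 * 60/(2*pi) = 2369.1805

2369.1805 RPM


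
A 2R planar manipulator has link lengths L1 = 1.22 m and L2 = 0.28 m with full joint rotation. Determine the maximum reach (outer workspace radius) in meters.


r_max = L1 + L2 = 1.22 + 0.28 = 1.5000

1.5000 m


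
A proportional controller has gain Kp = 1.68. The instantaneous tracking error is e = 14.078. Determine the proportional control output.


u_P = Kp * e = 1.68 * 14.078 = 23.6510

23.6510


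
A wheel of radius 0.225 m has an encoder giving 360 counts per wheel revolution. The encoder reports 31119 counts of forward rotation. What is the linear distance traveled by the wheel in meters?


revs = 31119/360 = 86.441667
d = revs * 2*pi*r = 86.441667 * 2*pi*0.225 = 122.2040

122.2040 m


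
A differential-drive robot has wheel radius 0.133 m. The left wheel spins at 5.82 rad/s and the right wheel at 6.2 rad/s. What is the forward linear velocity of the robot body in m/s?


v = r*(wR + wL)/2 = 0.133*(6.2 + 5.82)/2 = 0.7993

0.7993 m/s


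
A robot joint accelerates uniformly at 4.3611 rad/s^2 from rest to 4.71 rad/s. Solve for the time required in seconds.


t = delta_omega / alpha = 4.71 / 4.3611 = 1.0800

1.0800 s


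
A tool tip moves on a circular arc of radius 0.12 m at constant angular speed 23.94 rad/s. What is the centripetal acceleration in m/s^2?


a_c = omega^2 * r = 23.94^2 * 0.12 = 68.7748

68.7748 m/s^2


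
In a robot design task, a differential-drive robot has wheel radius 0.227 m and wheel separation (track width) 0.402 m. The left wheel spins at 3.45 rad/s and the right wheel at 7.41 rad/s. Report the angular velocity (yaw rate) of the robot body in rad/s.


omega = r*(wR - wL)/L = 0.227*(7.41 - (3.45))/0.402 = 2.2361

2.2361 rad/s


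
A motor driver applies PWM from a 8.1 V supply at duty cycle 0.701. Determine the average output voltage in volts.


V_avg = V_supply * D = 8.1*0.701 = 5.6781

5.6781 V


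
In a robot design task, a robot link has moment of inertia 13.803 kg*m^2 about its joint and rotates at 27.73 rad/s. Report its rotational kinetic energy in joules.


KE = (1/2)*I*omega^2 = 0.5*13.803*27.73^2 = 5306.9284

5306.9284 J


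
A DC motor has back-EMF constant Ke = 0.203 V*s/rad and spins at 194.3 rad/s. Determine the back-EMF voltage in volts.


V_emf = Ke * omega = 0.203*194.3 = 39.4429

39.4429 V


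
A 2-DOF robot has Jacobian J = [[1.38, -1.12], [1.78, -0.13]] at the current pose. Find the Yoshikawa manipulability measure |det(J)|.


det(J) = 1.38*-0.13 - (-1.12)*(1.78) = 1.8142
|det(J)| = 1.8142

1.8142


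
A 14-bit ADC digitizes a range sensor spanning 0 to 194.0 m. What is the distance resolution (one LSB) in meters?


res = range / 2^n = 194.0/2^14 = 194.0/16384 = 0.0118

0.0118 m


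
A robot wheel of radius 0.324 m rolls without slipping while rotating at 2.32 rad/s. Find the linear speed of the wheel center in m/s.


v = omega * r = 2.32 * 0.324 = 0.7517

0.7517 m/s


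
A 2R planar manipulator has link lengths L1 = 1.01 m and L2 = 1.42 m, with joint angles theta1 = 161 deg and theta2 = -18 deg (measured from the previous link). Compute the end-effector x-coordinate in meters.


x = L1*cos(th1) + L2*cos(th1+th2) = 1.01*cos(161 deg) + 1.42*cos(143 deg) = -2.0890

-2.0890 m


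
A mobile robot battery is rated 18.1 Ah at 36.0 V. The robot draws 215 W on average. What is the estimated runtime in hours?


E = 18.1*36.0 = 651.6000 Wh
t = E/P = 651.6000/215 = 3.0307

3.0307 hours


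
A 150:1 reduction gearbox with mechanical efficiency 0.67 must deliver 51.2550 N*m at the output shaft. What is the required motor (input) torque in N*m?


tau_in = tau_out / (N * eta) = 51.2550 / (150 * 0.67) = 0.5100

0.5100 N*m


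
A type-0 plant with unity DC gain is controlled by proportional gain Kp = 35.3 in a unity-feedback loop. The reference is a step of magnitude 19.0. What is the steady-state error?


e_ss = R/(1 + Kp) = 19.0/(1 + 35.3) = 19.0/36.3000 = 0.5234

0.5234


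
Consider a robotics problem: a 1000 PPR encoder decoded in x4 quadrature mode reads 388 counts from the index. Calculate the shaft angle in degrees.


angle = counts * 360 / (PPR*4) = 388 * 360 / 4000 = 34.9200

34.9200 degrees


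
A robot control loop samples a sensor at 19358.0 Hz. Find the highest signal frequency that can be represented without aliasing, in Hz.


f_max = f_s/2 = 19358.0/2 = 9679.0000

9679.0000 Hz


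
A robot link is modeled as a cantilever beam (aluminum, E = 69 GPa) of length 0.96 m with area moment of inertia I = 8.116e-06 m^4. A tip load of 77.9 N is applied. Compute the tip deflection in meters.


delta = F*L^3/(3*E*I) = 77.9*0.96^3/(3*6.900e+10*8.116e-06)
      = 68.9209344/1680012 = 4.1024e-05

4.1024e-05 m


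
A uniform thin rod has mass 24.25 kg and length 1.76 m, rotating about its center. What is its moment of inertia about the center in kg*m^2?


I = (1/12)*m*L^2 = (1/12)*24.25*1.76^2 = 6.2597

6.2597 kg*m^2


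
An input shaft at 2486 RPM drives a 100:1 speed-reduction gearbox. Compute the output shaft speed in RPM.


omega_out = omega_in / N = 2486 / 100 = 24.8600

24.8600 RPM


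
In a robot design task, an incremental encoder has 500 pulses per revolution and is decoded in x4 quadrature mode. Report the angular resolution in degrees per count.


resolution = 360 / (PPR * 4) = 360 / 2000 = 0.1800

0.1800 degrees


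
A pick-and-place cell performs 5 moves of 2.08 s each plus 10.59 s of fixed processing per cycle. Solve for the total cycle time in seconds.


T = 5*2.08 + 10.59 = 20.9900

20.9900 s


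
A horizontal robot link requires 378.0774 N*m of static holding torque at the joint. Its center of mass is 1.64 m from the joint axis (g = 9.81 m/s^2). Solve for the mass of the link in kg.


m = tau / (g*L) = 378.0774 / (9.81 * 1.64) = 23.5000

23.5000 kg


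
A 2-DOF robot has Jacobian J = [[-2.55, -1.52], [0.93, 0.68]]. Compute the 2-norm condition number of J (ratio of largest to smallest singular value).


JJ^T eigenvalues: trace(JJ^T) = 10.1402, det(JJ^T) = det(J)^2 = 0.10265616
s_max^2 = (10.1402 + sqrt(102.41303140))/2 = 10.13006619
s_min^2 = (10.1402 - sqrt(102.41303140))/2 = 0.01013381
kappa = s_max/s_min = sqrt(10.13006619/0.01013381) = 31.6169

31.6169


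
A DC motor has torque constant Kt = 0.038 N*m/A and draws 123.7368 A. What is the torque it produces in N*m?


tau = Kt * I = 0.038*123.7368 = 4.7020

4.7020 N*m


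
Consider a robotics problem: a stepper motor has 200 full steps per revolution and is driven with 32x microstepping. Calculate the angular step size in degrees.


step = 360/(200*32) = 360/6400 = 0.0563

0.0563 degrees


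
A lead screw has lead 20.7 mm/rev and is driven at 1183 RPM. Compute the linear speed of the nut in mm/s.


v = lead * (RPM/60) = 20.7*1183/60 = 408.1350

408.1350 mm/s


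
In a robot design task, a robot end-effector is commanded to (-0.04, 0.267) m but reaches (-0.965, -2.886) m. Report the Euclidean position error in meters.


dx = -0.965 - (-0.04) = -0.9250, dy = -2.886 - (0.267) = -3.1530
err = sqrt(0.855625 + 9.941409) = 3.2859

3.2859 m


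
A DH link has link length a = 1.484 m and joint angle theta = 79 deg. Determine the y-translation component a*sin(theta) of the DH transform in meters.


a*sin(theta) = 1.484*sin(79 deg) = 1.4567

1.4567 m


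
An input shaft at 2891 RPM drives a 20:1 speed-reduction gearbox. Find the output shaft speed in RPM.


omega_out = omega_in / N = 2891 / 20 = 144.5500

144.5500 RPM


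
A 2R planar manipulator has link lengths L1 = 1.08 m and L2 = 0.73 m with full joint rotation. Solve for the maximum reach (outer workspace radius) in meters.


r_max = L1 + L2 = 1.08 + 0.73 = 1.8100

1.8100 m


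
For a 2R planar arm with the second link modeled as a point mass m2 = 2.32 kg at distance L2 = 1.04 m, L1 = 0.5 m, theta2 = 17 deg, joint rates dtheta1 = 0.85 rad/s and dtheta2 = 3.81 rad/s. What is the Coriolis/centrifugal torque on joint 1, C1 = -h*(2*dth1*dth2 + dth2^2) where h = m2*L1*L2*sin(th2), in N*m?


h = m2*L1*L2*sin(th2) = 2.32*0.5*1.04*sin(17 deg) = 0.352717
C1 = -h*(2*0.85*3.81 + 3.81^2) = -0.352717*20.9931 = -7.4046

-7.4046 N*m


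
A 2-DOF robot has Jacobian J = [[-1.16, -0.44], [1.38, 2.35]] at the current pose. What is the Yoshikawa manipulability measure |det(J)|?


det(J) = -1.16*2.35 - (-0.44)*(1.38) = -2.1188
|det(J)| = 2.1188

2.1188


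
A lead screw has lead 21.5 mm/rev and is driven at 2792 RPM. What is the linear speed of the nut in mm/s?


v = lead * (RPM/60) = 21.5*2792/60 = 1000.4667

1000.4667 mm/s


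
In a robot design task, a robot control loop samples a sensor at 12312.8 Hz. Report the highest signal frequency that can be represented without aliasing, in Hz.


f_max = f_s/2 = 12312.8/2 = 6156.4000

6156.4000 Hz


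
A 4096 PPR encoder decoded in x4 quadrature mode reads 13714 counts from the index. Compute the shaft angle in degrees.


angle = counts * 360 / (PPR*4) = 13714 * 360 / 16384 = 301.3330

301.3330 degrees


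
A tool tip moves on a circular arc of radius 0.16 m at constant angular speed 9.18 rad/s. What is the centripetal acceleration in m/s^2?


a_c = omega^2 * r = 9.18^2 * 0.16 = 13.4836

13.4836 m/s^2


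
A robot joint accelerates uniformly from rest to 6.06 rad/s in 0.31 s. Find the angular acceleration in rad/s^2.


alpha = delta_omega / t = 6.06 / 0.31 = 19.5484

19.5484 rad/s^2


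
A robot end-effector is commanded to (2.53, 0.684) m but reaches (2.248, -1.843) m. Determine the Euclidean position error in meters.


dx = 2.248 - (2.53) = -0.2820, dy = -1.843 - (0.684) = -2.5270
err = sqrt(0.079524 + 6.385729) = 2.5427

2.5427 m


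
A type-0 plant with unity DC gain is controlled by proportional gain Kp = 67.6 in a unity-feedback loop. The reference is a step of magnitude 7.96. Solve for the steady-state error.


e_ss = R/(1 + Kp) = 7.96/(1 + 67.6) = 7.96/68.6000 = 0.1160

0.1160


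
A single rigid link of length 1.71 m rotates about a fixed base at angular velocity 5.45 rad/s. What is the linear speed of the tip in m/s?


v = L*omega = 1.71 * 5.45 = 9.3195

9.3195 m/s


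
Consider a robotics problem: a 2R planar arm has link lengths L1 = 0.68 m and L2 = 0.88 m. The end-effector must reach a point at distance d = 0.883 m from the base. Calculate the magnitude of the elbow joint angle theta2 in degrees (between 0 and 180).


cos(th2) = (d^2 - L1^2 - L2^2)/(2*L1*L2) = (0.883^2 - 0.68^2 - 0.88^2)/(2*0.68*0.88) = -0.38194435
th2 = acos(-0.38194435) = 112.4542 deg

112.4542 degrees


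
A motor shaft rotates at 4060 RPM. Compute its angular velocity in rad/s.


omega = 4060 * 2*pi/60 = 425.1622

425.1622 rad/s


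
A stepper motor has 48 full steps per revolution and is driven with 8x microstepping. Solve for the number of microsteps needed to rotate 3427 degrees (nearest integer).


step_size = 360/(48*8) = 360/384 = 0.937500 deg
n = 3427/(360/384) = 3427*384/360 = 3655.4667 -> 3655

3655 steps


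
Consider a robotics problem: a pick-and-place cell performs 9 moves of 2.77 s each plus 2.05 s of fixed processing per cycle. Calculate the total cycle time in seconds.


T = 9*2.77 + 2.05 = 26.9800

26.9800 s


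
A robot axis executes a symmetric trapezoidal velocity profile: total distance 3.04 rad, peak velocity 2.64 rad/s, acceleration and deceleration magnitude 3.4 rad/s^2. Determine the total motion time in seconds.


t_acc = v/a = 2.64/3.4 = 0.776471 s
d_acc = v^2/(2a) = 1.024941 rad (each ramp)
d_cruise = 3.04 - 2*1.024941 = 0.990118 rad
t_cruise = 0.990118/2.64 = 0.375045 s
t_total = 2*0.776471 + 0.375045 = 1.9280

1.9280 s


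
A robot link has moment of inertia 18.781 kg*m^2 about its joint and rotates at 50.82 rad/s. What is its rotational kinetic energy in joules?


KE = (1/2)*I*omega^2 = 0.5*18.781*50.82^2 = 24252.5852

24252.5852 J


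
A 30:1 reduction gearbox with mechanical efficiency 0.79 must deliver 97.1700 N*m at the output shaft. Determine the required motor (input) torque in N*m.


tau_in = tau_out / (N * eta) = 97.1700 / (30 * 0.79) = 4.1000

4.1000 N*m


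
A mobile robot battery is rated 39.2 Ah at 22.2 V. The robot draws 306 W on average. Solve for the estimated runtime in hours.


E = 39.2*22.2 = 870.2400 Wh
t = E/P = 870.2400/306 = 2.8439

2.8439 hours


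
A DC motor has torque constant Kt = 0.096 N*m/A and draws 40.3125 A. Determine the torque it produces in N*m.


tau = Kt * I = 0.096*40.3125 = 3.8700

3.8700 N*m


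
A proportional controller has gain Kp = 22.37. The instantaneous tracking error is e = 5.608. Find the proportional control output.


u_P = Kp * e = 22.37 * 5.608 = 125.4510

125.4510


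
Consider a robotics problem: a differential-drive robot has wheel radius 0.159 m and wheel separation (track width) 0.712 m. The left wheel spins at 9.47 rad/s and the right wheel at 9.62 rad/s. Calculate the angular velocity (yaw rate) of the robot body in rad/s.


omega = r*(wR - wL)/L = 0.159*(9.62 - (9.47))/0.712 = 0.0335

0.0335 rad/s


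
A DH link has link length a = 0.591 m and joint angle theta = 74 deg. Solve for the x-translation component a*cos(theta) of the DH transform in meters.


a*cos(theta) = 0.591*cos(74 deg) = 0.1629

0.1629 m


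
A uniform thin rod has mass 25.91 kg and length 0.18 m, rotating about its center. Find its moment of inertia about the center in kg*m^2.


I = (1/12)*m*L^2 = (1/12)*25.91*0.18^2 = 0.0700

0.0700 kg*m^2


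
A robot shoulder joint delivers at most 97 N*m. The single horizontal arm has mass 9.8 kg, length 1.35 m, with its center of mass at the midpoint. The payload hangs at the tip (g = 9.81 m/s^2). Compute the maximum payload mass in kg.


tau_arm = m_arm*g*(L/2) = 9.8*9.81*1.35/2 = 64.8932 N*m
tau_payload = tau_max - tau_arm = 97 - 64.8932 = 32.1068
m_payload = tau_payload / (g*L) = 32.1068 / (9.81*1.35) = 2.4243

2.4243 kg


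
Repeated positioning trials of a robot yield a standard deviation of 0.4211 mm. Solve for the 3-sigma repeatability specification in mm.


repeatability = 3*sigma = 3*0.4211 = 1.2633

1.2633 mm


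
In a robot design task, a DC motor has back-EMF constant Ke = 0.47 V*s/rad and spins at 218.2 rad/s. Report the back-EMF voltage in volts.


V_emf = Ke * omega = 0.47*218.2 = 102.5540

102.5540 V


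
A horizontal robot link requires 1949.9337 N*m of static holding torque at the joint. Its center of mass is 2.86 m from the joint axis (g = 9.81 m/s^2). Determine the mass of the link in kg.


m = tau / (g*L) = 1949.9337 / (9.81 * 2.86) = 69.5000

69.5000 kg


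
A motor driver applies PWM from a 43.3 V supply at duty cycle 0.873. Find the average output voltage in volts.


V_avg = V_supply * D = 43.3*0.873 = 37.8009

37.8009 V


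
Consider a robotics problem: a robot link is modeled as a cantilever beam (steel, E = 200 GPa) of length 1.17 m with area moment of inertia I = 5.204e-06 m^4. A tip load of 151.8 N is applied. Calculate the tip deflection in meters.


delta = F*L^3/(3*E*I) = 151.8*1.17^3/(3*2.000e+11*5.204e-06)
      = 243.1248534/3122400 = 7.7865e-05

7.7865e-05 m


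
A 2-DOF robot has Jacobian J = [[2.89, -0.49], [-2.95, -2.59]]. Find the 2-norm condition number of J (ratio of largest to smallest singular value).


JJ^T eigenvalues: trace(JJ^T) = 24.0028, det(JJ^T) = det(J)^2 = 79.75561636
s_max^2 = (24.0028 + sqrt(257.11194240))/2 = 20.01875527
s_min^2 = (24.0028 - sqrt(257.11194240))/2 = 3.98404473
kappa = s_max/s_min = sqrt(20.01875527/3.98404473) = 2.2416

2.2416


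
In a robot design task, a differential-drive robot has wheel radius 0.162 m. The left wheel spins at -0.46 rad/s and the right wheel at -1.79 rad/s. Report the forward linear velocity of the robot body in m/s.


v = r*(wR + wL)/2 = 0.162*(-1.79 + -0.46)/2 = -0.1822

-0.1822 m/s


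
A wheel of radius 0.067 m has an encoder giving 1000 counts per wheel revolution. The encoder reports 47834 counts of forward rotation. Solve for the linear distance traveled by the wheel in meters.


revs = 47834/1000 = 47.834000
d = revs * 2*pi*r = 47.834000 * 2*pi*0.067 = 20.1368

20.1368 m


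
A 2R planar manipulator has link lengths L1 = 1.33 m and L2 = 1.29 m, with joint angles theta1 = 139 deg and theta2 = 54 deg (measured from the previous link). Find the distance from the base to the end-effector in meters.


x = L1*cos(th1) + L2*cos(th1+th2) = -2.260701
y = L1*sin(th1) + L2*sin(th1+th2) = 0.582372
d = sqrt(x^2 + y^2) = sqrt(5.110769 + 0.339157) = 2.3345

2.3345 m


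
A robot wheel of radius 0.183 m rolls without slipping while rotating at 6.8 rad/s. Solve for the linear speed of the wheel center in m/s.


v = omega * r = 6.8 * 0.183 = 1.2444

1.2444 m/s


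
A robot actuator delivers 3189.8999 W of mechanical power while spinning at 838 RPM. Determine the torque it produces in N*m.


omega = 838 * 2*pi/60 = 87.755155 rad/s
tau = P / omega = 3189.8999 / 87.755155 = 36.3500

36.3500 N*m


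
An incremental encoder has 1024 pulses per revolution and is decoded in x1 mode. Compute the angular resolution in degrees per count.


resolution = 360 / (PPR * 1) = 360 / 1024 = 0.3516

0.3516 degrees


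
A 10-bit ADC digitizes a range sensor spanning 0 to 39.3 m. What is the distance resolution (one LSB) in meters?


res = range / 2^n = 39.3/2^10 = 39.3/1024 = 0.0384

0.0384 m


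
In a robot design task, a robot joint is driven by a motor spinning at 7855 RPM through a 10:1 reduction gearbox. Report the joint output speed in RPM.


omega_joint = omega_motor / N = 7855 / 10 = 785.5000

785.5000 RPM
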